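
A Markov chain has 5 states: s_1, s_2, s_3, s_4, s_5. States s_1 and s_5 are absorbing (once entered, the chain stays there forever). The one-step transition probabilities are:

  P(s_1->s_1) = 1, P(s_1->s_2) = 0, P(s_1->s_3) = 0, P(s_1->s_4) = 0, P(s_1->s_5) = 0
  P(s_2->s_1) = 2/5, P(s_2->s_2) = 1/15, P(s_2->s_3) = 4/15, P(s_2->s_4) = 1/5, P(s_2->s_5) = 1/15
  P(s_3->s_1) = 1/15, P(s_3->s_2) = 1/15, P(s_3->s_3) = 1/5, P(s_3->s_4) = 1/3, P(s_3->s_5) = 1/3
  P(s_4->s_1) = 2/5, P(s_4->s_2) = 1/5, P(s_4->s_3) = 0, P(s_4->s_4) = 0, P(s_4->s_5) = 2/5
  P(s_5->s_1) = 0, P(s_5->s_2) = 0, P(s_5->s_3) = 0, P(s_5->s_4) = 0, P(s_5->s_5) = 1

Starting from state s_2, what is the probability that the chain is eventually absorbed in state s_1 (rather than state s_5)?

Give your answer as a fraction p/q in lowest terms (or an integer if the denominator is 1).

Let a_i = P(absorbed in s_1 | start in state i).
Boundary conditions: a_s_1 = 1, a_s_5 = 0.
For each transient state i, a_i = sum_j P(i->j) * a_j:
  a_s_2 = 2/5*a_s_1 + 1/15*a_s_2 + 4/15*a_s_3 + 1/5*a_s_4 + 1/15*a_s_5
  a_s_3 = 1/15*a_s_1 + 1/15*a_s_2 + 1/5*a_s_3 + 1/3*a_s_4 + 1/3*a_s_5
  a_s_4 = 2/5*a_s_1 + 1/5*a_s_2 + 0*a_s_3 + 0*a_s_4 + 2/5*a_s_5

Substituting a_s_1 = 1 and a_s_5 = 0, rearrange to (I - Q) a = r where r[i] = P(i -> s_1):
  [14/15, -4/15, -1/5] . (a_s_2, a_s_3, a_s_4) = 2/5
  [-1/15, 4/5, -1/3] . (a_s_2, a_s_3, a_s_4) = 1/15
  [-1/5, 0, 1] . (a_s_2, a_s_3, a_s_4) = 2/5

Solving yields:
  a_s_2 = 123/191
  a_s_3 = 273/764
  a_s_4 = 101/191

Starting state is s_2, so the absorption probability is a_s_2 = 123/191.

Answer: 123/191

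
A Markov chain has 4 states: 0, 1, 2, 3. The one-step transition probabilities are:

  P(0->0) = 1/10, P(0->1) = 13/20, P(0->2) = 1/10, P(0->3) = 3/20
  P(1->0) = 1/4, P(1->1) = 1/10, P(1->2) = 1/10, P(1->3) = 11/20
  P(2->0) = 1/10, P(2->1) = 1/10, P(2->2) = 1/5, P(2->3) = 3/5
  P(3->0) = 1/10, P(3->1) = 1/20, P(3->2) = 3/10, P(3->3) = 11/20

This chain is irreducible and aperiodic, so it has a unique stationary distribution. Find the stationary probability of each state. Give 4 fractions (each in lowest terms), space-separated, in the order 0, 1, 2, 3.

Answer: 232/1915 54/383 431/1915 982/1915

Derivation:
The stationary distribution satisfies pi = pi * P, i.e.:
  pi_0 = 1/10*pi_0 + 1/4*pi_1 + 1/10*pi_2 + 1/10*pi_3
  pi_1 = 13/20*pi_0 + 1/10*pi_1 + 1/10*pi_2 + 1/20*pi_3
  pi_2 = 1/10*pi_0 + 1/10*pi_1 + 1/5*pi_2 + 3/10*pi_3
  pi_3 = 3/20*pi_0 + 11/20*pi_1 + 3/5*pi_2 + 11/20*pi_3
with normalization: pi_0 + pi_1 + pi_2 + pi_3 = 1.

Using the first 3 balance equations plus normalization, the linear system A*pi = b is:
  [-9/10, 1/4, 1/10, 1/10] . pi = 0
  [13/20, -9/10, 1/10, 1/20] . pi = 0
  [1/10, 1/10, -4/5, 3/10] . pi = 0
  [1, 1, 1, 1] . pi = 1

Solving yields:
  pi_0 = 232/1915
  pi_1 = 54/383
  pi_2 = 431/1915
  pi_3 = 982/1915

Verification (pi * P):
  232/1915*1/10 + 54/383*1/4 + 431/1915*1/10 + 982/1915*1/10 = 232/1915 = pi_0  (ok)
  232/1915*13/20 + 54/383*1/10 + 431/1915*1/10 + 982/1915*1/20 = 54/383 = pi_1  (ok)
  232/1915*1/10 + 54/383*1/10 + 431/1915*1/5 + 982/1915*3/10 = 431/1915 = pi_2  (ok)
  232/1915*3/20 + 54/383*11/20 + 431/1915*3/5 + 982/1915*11/20 = 982/1915 = pi_3  (ok)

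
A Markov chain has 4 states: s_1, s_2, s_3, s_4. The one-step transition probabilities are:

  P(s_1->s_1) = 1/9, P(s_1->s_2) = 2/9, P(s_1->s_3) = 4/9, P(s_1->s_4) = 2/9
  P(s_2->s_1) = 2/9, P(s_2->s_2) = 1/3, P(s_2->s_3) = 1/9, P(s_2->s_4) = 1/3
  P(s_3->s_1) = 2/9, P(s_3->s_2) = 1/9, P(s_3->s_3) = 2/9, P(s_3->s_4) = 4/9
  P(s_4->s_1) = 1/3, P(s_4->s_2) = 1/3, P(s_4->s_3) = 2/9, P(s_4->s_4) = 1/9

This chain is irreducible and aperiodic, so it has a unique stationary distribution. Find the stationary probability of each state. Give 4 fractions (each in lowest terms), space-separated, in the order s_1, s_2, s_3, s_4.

The stationary distribution satisfies pi = pi * P, i.e.:
  pi_s_1 = 1/9*pi_s_1 + 2/9*pi_s_2 + 2/9*pi_s_3 + 1/3*pi_s_4
  pi_s_2 = 2/9*pi_s_1 + 1/3*pi_s_2 + 1/9*pi_s_3 + 1/3*pi_s_4
  pi_s_3 = 4/9*pi_s_1 + 1/9*pi_s_2 + 2/9*pi_s_3 + 2/9*pi_s_4
  pi_s_4 = 2/9*pi_s_1 + 1/3*pi_s_2 + 4/9*pi_s_3 + 1/9*pi_s_4
with normalization: pi_s_1 + pi_s_2 + pi_s_3 + pi_s_4 = 1.

Using the first 3 balance equations plus normalization, the linear system A*pi = b is:
  [-8/9, 2/9, 2/9, 1/3] . pi = 0
  [2/9, -2/3, 1/9, 1/3] . pi = 0
  [4/9, 1/9, -7/9, 2/9] . pi = 0
  [1, 1, 1, 1] . pi = 1

Solving yields:
  pi_s_1 = 199/875
  pi_s_2 = 222/875
  pi_s_3 = 214/875
  pi_s_4 = 48/175

Verification (pi * P):
  199/875*1/9 + 222/875*2/9 + 214/875*2/9 + 48/175*1/3 = 199/875 = pi_s_1  (ok)
  199/875*2/9 + 222/875*1/3 + 214/875*1/9 + 48/175*1/3 = 222/875 = pi_s_2  (ok)
  199/875*4/9 + 222/875*1/9 + 214/875*2/9 + 48/175*2/9 = 214/875 = pi_s_3  (ok)
  199/875*2/9 + 222/875*1/3 + 214/875*4/9 + 48/175*1/9 = 48/175 = pi_s_4  (ok)

Answer: 199/875 222/875 214/875 48/175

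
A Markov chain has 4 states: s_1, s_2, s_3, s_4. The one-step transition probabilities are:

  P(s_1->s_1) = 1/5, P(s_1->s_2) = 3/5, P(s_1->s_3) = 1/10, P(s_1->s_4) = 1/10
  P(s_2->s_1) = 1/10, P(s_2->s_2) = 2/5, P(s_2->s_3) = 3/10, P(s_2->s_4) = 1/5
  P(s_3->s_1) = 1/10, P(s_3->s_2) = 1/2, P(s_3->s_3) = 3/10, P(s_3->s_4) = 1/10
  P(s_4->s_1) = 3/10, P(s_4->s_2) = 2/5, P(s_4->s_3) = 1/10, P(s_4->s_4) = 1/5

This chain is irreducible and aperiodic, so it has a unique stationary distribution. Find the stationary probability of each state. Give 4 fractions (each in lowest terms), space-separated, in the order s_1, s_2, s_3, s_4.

The stationary distribution satisfies pi = pi * P, i.e.:
  pi_s_1 = 1/5*pi_s_1 + 1/10*pi_s_2 + 1/10*pi_s_3 + 3/10*pi_s_4
  pi_s_2 = 3/5*pi_s_1 + 2/5*pi_s_2 + 1/2*pi_s_3 + 2/5*pi_s_4
  pi_s_3 = 1/10*pi_s_1 + 3/10*pi_s_2 + 3/10*pi_s_3 + 1/10*pi_s_4
  pi_s_4 = 1/10*pi_s_1 + 1/5*pi_s_2 + 1/10*pi_s_3 + 1/5*pi_s_4
with normalization: pi_s_1 + pi_s_2 + pi_s_3 + pi_s_4 = 1.

Using the first 3 balance equations plus normalization, the linear system A*pi = b is:
  [-4/5, 1/10, 1/10, 3/10] . pi = 0
  [3/5, -3/5, 1/2, 2/5] . pi = 0
  [1/10, 3/10, -7/10, 1/10] . pi = 0
  [1, 1, 1, 1] . pi = 1

Solving yields:
  pi_s_1 = 66/449
  pi_s_2 = 407/898
  pi_s_3 = 107/449
  pi_s_4 = 145/898

Verification (pi * P):
  66/449*1/5 + 407/898*1/10 + 107/449*1/10 + 145/898*3/10 = 66/449 = pi_s_1  (ok)
  66/449*3/5 + 407/898*2/5 + 107/449*1/2 + 145/898*2/5 = 407/898 = pi_s_2  (ok)
  66/449*1/10 + 407/898*3/10 + 107/449*3/10 + 145/898*1/10 = 107/449 = pi_s_3  (ok)
  66/449*1/10 + 407/898*1/5 + 107/449*1/10 + 145/898*1/5 = 145/898 = pi_s_4  (ok)

Answer: 66/449 407/898 107/449 145/898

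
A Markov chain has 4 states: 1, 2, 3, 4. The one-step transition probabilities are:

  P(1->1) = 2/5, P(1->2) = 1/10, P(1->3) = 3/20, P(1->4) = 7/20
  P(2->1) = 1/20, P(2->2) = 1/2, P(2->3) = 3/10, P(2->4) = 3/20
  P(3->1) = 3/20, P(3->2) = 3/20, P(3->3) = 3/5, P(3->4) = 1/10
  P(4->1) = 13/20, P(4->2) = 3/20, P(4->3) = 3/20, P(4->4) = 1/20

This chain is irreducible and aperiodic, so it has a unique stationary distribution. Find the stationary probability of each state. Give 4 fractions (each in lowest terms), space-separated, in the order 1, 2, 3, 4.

The stationary distribution satisfies pi = pi * P, i.e.:
  pi_1 = 2/5*pi_1 + 1/20*pi_2 + 3/20*pi_3 + 13/20*pi_4
  pi_2 = 1/10*pi_1 + 1/2*pi_2 + 3/20*pi_3 + 3/20*pi_4
  pi_3 = 3/20*pi_1 + 3/10*pi_2 + 3/5*pi_3 + 3/20*pi_4
  pi_4 = 7/20*pi_1 + 3/20*pi_2 + 1/10*pi_3 + 1/20*pi_4
with normalization: pi_1 + pi_2 + pi_3 + pi_4 = 1.

Using the first 3 balance equations plus normalization, the linear system A*pi = b is:
  [-3/5, 1/20, 3/20, 13/20] . pi = 0
  [1/10, -1/2, 3/20, 3/20] . pi = 0
  [3/20, 3/10, -2/5, 3/20] . pi = 0
  [1, 1, 1, 1] . pi = 1

Solving yields:
  pi_1 = 983/3413
  pi_2 = 712/3413
  pi_3 = 1125/3413
  pi_4 = 593/3413

Verification (pi * P):
  983/3413*2/5 + 712/3413*1/20 + 1125/3413*3/20 + 593/3413*13/20 = 983/3413 = pi_1  (ok)
  983/3413*1/10 + 712/3413*1/2 + 1125/3413*3/20 + 593/3413*3/20 = 712/3413 = pi_2  (ok)
  983/3413*3/20 + 712/3413*3/10 + 1125/3413*3/5 + 593/3413*3/20 = 1125/3413 = pi_3  (ok)
  983/3413*7/20 + 712/3413*3/20 + 1125/3413*1/10 + 593/3413*1/20 = 593/3413 = pi_4  (ok)

Answer: 983/3413 712/3413 1125/3413 593/3413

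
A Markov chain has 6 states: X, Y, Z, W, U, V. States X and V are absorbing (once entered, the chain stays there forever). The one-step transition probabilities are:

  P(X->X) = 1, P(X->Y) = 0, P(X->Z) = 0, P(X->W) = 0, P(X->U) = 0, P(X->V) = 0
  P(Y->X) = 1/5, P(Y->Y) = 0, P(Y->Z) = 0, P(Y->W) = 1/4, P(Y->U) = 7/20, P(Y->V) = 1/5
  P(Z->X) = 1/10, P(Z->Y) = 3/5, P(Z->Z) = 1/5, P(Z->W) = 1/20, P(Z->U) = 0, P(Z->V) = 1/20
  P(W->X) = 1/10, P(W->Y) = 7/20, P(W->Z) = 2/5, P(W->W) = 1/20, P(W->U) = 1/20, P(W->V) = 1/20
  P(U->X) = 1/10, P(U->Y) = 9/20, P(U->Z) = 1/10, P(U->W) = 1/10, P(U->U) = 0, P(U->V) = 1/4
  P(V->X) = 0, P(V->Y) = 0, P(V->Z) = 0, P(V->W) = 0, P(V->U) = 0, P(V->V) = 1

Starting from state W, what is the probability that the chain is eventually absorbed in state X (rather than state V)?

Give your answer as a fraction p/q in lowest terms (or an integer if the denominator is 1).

Answer: 3698/7123

Derivation:
Let a_i = P(absorbed in X | start in state i).
Boundary conditions: a_X = 1, a_V = 0.
For each transient state i, a_i = sum_j P(i->j) * a_j:
  a_Y = 1/5*a_X + 0*a_Y + 0*a_Z + 1/4*a_W + 7/20*a_U + 1/5*a_V
  a_Z = 1/10*a_X + 3/5*a_Y + 1/5*a_Z + 1/20*a_W + 0*a_U + 1/20*a_V
  a_W = 1/10*a_X + 7/20*a_Y + 2/5*a_Z + 1/20*a_W + 1/20*a_U + 1/20*a_V
  a_U = 1/10*a_X + 9/20*a_Y + 1/10*a_Z + 1/10*a_W + 0*a_U + 1/4*a_V

Substituting a_X = 1 and a_V = 0, rearrange to (I - Q) a = r where r[i] = P(i -> X):
  [1, 0, -1/4, -7/20] . (a_Y, a_Z, a_W, a_U) = 1/5
  [-3/5, 4/5, -1/20, 0] . (a_Y, a_Z, a_W, a_U) = 1/10
  [-7/20, -2/5, 19/20, -1/20] . (a_Y, a_Z, a_W, a_U) = 1/10
  [-9/20, -1/10, -1/10, 1] . (a_Y, a_Z, a_W, a_U) = 1/10

Solving yields:
  a_Y = 3390/7123
  a_Z = 3664/7123
  a_W = 3698/7123
  a_U = 2974/7123

Starting state is W, so the absorption probability is a_W = 3698/7123.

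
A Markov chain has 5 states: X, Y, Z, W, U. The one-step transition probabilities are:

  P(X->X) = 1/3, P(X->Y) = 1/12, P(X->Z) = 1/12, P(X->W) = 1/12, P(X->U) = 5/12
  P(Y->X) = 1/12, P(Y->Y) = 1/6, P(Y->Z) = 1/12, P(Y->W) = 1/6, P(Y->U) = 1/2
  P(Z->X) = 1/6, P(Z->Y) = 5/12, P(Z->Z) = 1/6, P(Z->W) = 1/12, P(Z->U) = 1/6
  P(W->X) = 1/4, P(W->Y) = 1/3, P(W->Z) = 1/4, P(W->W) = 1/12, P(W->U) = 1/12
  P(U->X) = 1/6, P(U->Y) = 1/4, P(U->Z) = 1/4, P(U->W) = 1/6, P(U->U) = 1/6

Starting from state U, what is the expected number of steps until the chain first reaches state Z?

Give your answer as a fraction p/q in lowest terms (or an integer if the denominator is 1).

Let h_i = expected steps to first reach Z from state i.
Boundary: h_Z = 0.
First-step equations for the other states:
  h_X = 1 + 1/3*h_X + 1/12*h_Y + 1/12*h_Z + 1/12*h_W + 5/12*h_U
  h_Y = 1 + 1/12*h_X + 1/6*h_Y + 1/12*h_Z + 1/6*h_W + 1/2*h_U
  h_W = 1 + 1/4*h_X + 1/3*h_Y + 1/4*h_Z + 1/12*h_W + 1/12*h_U
  h_U = 1 + 1/6*h_X + 1/4*h_Y + 1/4*h_Z + 1/6*h_W + 1/6*h_U

Substituting h_Z = 0 and rearranging gives the linear system (I - Q) h = 1:
  [2/3, -1/12, -1/12, -5/12] . (h_X, h_Y, h_W, h_U) = 1
  [-1/12, 5/6, -1/6, -1/2] . (h_X, h_Y, h_W, h_U) = 1
  [-1/4, -1/3, 11/12, -1/12] . (h_X, h_Y, h_W, h_U) = 1
  [-1/6, -1/4, -1/6, 5/6] . (h_X, h_Y, h_W, h_U) = 1

Solving yields:
  h_X = 980/153
  h_Y = 956/153
  h_W = 286/51
  h_U = 838/153

Starting state is U, so the expected hitting time is h_U = 838/153.

Answer: 838/153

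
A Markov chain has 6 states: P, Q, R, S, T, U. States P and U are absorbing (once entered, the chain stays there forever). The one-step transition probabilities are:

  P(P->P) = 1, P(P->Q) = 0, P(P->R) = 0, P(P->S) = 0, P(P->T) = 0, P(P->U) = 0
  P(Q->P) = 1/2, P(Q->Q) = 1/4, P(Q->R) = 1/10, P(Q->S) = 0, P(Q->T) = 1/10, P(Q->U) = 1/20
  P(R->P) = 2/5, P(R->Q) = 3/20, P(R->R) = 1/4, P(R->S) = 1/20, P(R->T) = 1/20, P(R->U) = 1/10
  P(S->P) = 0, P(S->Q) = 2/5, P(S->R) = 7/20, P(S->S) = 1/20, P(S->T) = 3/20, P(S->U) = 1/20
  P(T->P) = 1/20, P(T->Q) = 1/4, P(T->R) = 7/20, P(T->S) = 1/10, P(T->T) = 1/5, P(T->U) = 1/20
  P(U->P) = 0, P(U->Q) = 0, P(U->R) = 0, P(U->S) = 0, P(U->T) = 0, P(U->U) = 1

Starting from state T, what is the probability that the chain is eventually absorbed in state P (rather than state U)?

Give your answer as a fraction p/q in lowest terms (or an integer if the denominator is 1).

Answer: 22363/28150

Derivation:
Let a_i = P(absorbed in P | start in state i).
Boundary conditions: a_P = 1, a_U = 0.
For each transient state i, a_i = sum_j P(i->j) * a_j:
  a_Q = 1/2*a_P + 1/4*a_Q + 1/10*a_R + 0*a_S + 1/10*a_T + 1/20*a_U
  a_R = 2/5*a_P + 3/20*a_Q + 1/4*a_R + 1/20*a_S + 1/20*a_T + 1/10*a_U
  a_S = 0*a_P + 2/5*a_Q + 7/20*a_R + 1/20*a_S + 3/20*a_T + 1/20*a_U
  a_T = 1/20*a_P + 1/4*a_Q + 7/20*a_R + 1/10*a_S + 1/5*a_T + 1/20*a_U

Substituting a_P = 1 and a_U = 0, rearrange to (I - Q) a = r where r[i] = P(i -> P):
  [3/4, -1/10, 0, -1/10] . (a_Q, a_R, a_S, a_T) = 1/2
  [-3/20, 3/4, -1/20, -1/20] . (a_Q, a_R, a_S, a_T) = 2/5
  [-2/5, -7/20, 19/20, -3/20] . (a_Q, a_R, a_S, a_T) = 0
  [-1/4, -7/20, -1/10, 4/5] . (a_Q, a_R, a_S, a_T) = 1/20

Solving yields:
  a_Q = 2481/2815
  a_R = 11481/14075
  a_S = 22437/28150
  a_T = 22363/28150

Starting state is T, so the absorption probability is a_T = 22363/28150.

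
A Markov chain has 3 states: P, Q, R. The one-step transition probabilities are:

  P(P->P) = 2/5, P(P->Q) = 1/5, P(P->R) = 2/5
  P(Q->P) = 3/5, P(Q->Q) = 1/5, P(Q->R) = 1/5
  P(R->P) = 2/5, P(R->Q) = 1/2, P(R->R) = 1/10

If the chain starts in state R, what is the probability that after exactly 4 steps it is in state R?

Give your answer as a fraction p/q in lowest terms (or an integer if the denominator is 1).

Computing P^4 by repeated multiplication:
P^1 =
  P: [2/5, 1/5, 2/5]
  Q: [3/5, 1/5, 1/5]
  R: [2/5, 1/2, 1/10]
P^2 =
  P: [11/25, 8/25, 6/25]
  Q: [11/25, 13/50, 3/10]
  R: [1/2, 23/100, 27/100]
P^3 =
  P: [58/125, 34/125, 33/125]
  Q: [113/250, 29/100, 129/500]
  R: [223/500, 281/1000, 273/1000]
P^4 =
  P: [284/625, 349/1250, 333/1250]
  Q: [229/500, 1387/5000, 1323/5000]
  R: [2281/5000, 2819/10000, 2619/10000]

(P^4)[R -> R] = 2619/10000

Answer: 2619/10000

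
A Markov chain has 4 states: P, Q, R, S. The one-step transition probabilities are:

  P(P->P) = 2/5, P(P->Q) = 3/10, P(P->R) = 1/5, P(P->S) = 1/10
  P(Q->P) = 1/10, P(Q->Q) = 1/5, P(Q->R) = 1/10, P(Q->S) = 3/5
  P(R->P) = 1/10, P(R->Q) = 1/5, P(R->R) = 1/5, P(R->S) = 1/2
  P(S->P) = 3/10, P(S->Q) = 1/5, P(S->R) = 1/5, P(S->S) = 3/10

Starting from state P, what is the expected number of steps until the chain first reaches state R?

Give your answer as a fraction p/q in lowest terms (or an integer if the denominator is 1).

Answer: 930/163

Derivation:
Let h_i = expected steps to first reach R from state i.
Boundary: h_R = 0.
First-step equations for the other states:
  h_P = 1 + 2/5*h_P + 3/10*h_Q + 1/5*h_R + 1/10*h_S
  h_Q = 1 + 1/10*h_P + 1/5*h_Q + 1/10*h_R + 3/5*h_S
  h_S = 1 + 3/10*h_P + 1/5*h_Q + 1/5*h_R + 3/10*h_S

Substituting h_R = 0 and rearranging gives the linear system (I - Q) h = 1:
  [3/5, -3/10, -1/10] . (h_P, h_Q, h_S) = 1
  [-1/10, 4/5, -3/5] . (h_P, h_Q, h_S) = 1
  [-3/10, -1/5, 7/10] . (h_P, h_Q, h_S) = 1

Solving yields:
  h_P = 930/163
  h_Q = 1010/163
  h_S = 920/163

Starting state is P, so the expected hitting time is h_P = 930/163.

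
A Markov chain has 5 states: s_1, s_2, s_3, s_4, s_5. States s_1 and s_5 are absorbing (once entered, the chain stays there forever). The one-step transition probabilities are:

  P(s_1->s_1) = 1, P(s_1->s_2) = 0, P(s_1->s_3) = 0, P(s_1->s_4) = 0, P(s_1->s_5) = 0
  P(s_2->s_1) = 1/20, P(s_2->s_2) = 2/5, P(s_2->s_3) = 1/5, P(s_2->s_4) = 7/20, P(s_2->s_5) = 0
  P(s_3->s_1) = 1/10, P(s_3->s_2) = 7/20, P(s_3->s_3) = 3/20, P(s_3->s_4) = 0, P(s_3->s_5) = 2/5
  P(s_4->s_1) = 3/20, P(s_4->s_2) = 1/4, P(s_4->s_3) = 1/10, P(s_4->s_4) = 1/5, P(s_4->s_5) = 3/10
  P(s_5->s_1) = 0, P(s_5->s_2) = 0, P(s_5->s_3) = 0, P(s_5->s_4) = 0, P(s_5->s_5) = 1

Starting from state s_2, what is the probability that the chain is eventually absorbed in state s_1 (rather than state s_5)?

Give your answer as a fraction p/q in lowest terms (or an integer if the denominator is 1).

Answer: 785/2123

Derivation:
Let a_i = P(absorbed in s_1 | start in state i).
Boundary conditions: a_s_1 = 1, a_s_5 = 0.
For each transient state i, a_i = sum_j P(i->j) * a_j:
  a_s_2 = 1/20*a_s_1 + 2/5*a_s_2 + 1/5*a_s_3 + 7/20*a_s_4 + 0*a_s_5
  a_s_3 = 1/10*a_s_1 + 7/20*a_s_2 + 3/20*a_s_3 + 0*a_s_4 + 2/5*a_s_5
  a_s_4 = 3/20*a_s_1 + 1/4*a_s_2 + 1/10*a_s_3 + 1/5*a_s_4 + 3/10*a_s_5

Substituting a_s_1 = 1 and a_s_5 = 0, rearrange to (I - Q) a = r where r[i] = P(i -> s_1):
  [3/5, -1/5, -7/20] . (a_s_2, a_s_3, a_s_4) = 1/20
  [-7/20, 17/20, 0] . (a_s_2, a_s_3, a_s_4) = 1/10
  [-1/4, -1/10, 4/5] . (a_s_2, a_s_3, a_s_4) = 3/20

Solving yields:
  a_s_2 = 785/2123
  a_s_3 = 573/2123
  a_s_4 = 65/193

Starting state is s_2, so the absorption probability is a_s_2 = 785/2123.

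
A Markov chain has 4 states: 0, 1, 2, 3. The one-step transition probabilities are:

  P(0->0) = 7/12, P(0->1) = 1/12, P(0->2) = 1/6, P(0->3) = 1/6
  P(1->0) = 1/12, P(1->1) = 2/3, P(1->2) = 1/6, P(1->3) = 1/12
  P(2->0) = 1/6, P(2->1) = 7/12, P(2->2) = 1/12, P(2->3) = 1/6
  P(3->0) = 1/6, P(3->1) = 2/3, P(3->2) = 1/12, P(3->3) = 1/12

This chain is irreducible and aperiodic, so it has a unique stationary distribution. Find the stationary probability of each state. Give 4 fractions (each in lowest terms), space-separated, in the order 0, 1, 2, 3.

Answer: 13/62 33/62 9/62 7/62

Derivation:
The stationary distribution satisfies pi = pi * P, i.e.:
  pi_0 = 7/12*pi_0 + 1/12*pi_1 + 1/6*pi_2 + 1/6*pi_3
  pi_1 = 1/12*pi_0 + 2/3*pi_1 + 7/12*pi_2 + 2/3*pi_3
  pi_2 = 1/6*pi_0 + 1/6*pi_1 + 1/12*pi_2 + 1/12*pi_3
  pi_3 = 1/6*pi_0 + 1/12*pi_1 + 1/6*pi_2 + 1/12*pi_3
with normalization: pi_0 + pi_1 + pi_2 + pi_3 = 1.

Using the first 3 balance equations plus normalization, the linear system A*pi = b is:
  [-5/12, 1/12, 1/6, 1/6] . pi = 0
  [1/12, -1/3, 7/12, 2/3] . pi = 0
  [1/6, 1/6, -11/12, 1/12] . pi = 0
  [1, 1, 1, 1] . pi = 1

Solving yields:
  pi_0 = 13/62
  pi_1 = 33/62
  pi_2 = 9/62
  pi_3 = 7/62

Verification (pi * P):
  13/62*7/12 + 33/62*1/12 + 9/62*1/6 + 7/62*1/6 = 13/62 = pi_0  (ok)
  13/62*1/12 + 33/62*2/3 + 9/62*7/12 + 7/62*2/3 = 33/62 = pi_1  (ok)
  13/62*1/6 + 33/62*1/6 + 9/62*1/12 + 7/62*1/12 = 9/62 = pi_2  (ok)
  13/62*1/6 + 33/62*1/12 + 9/62*1/6 + 7/62*1/12 = 7/62 = pi_3  (ok)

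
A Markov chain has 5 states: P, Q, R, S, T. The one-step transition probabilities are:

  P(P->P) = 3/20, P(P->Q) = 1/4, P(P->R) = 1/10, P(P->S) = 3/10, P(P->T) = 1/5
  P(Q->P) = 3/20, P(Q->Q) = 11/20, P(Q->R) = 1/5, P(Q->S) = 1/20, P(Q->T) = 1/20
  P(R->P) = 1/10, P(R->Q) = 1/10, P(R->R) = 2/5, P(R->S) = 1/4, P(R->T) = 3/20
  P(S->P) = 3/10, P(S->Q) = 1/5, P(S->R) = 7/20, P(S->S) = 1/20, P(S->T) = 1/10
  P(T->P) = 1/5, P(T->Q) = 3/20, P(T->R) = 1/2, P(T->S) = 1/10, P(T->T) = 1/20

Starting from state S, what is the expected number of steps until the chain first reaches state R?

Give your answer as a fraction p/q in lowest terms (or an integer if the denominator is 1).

Let h_i = expected steps to first reach R from state i.
Boundary: h_R = 0.
First-step equations for the other states:
  h_P = 1 + 3/20*h_P + 1/4*h_Q + 1/10*h_R + 3/10*h_S + 1/5*h_T
  h_Q = 1 + 3/20*h_P + 11/20*h_Q + 1/5*h_R + 1/20*h_S + 1/20*h_T
  h_S = 1 + 3/10*h_P + 1/5*h_Q + 7/20*h_R + 1/20*h_S + 1/10*h_T
  h_T = 1 + 1/5*h_P + 3/20*h_Q + 1/2*h_R + 1/10*h_S + 1/20*h_T

Substituting h_R = 0 and rearranging gives the linear system (I - Q) h = 1:
  [17/20, -1/4, -3/10, -1/5] . (h_P, h_Q, h_S, h_T) = 1
  [-3/20, 9/20, -1/20, -1/20] . (h_P, h_Q, h_S, h_T) = 1
  [-3/10, -1/5, 19/20, -1/10] . (h_P, h_Q, h_S, h_T) = 1
  [-1/5, -3/20, -1/10, 19/20] . (h_P, h_Q, h_S, h_T) = 1

Solving yields:
  h_P = 154100/33709
  h_Q = 152120/33709
  h_S = 127260/33709
  h_T = 105340/33709

Starting state is S, so the expected hitting time is h_S = 127260/33709.

Answer: 127260/33709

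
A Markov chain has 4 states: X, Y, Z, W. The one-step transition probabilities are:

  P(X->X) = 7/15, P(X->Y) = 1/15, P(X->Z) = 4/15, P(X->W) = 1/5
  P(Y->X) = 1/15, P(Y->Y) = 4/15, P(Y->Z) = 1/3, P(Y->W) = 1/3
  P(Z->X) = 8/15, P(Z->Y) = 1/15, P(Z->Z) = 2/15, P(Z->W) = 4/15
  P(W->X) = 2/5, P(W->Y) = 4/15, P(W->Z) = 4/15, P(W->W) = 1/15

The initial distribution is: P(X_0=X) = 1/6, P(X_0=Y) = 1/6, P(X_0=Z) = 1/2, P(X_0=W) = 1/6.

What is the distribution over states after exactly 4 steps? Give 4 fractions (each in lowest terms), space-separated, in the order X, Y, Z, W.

Propagating the distribution step by step (d_{t+1} = d_t * P):
d_0 = (X=1/6, Y=1/6, Z=1/2, W=1/6)
  d_1[X] = 1/6*7/15 + 1/6*1/15 + 1/2*8/15 + 1/6*2/5 = 19/45
  d_1[Y] = 1/6*1/15 + 1/6*4/15 + 1/2*1/15 + 1/6*4/15 = 2/15
  d_1[Z] = 1/6*4/15 + 1/6*1/3 + 1/2*2/15 + 1/6*4/15 = 19/90
  d_1[W] = 1/6*1/5 + 1/6*1/3 + 1/2*4/15 + 1/6*1/15 = 7/30
d_1 = (X=19/45, Y=2/15, Z=19/90, W=7/30)
  d_2[X] = 19/45*7/15 + 2/15*1/15 + 19/90*8/15 + 7/30*2/5 = 278/675
  d_2[Y] = 19/45*1/15 + 2/15*4/15 + 19/90*1/15 + 7/30*4/15 = 7/50
  d_2[Z] = 19/45*4/15 + 2/15*1/3 + 19/90*2/15 + 7/30*4/15 = 167/675
  d_2[W] = 19/45*1/5 + 2/15*1/3 + 19/90*4/15 + 7/30*1/15 = 271/1350
d_2 = (X=278/675, Y=7/50, Z=167/675, W=271/1350)
  d_3[X] = 278/675*7/15 + 7/50*1/15 + 167/675*8/15 + 271/1350*2/5 = 931/2250
  d_3[Y] = 278/675*1/15 + 7/50*4/15 + 167/675*1/15 + 271/1350*4/15 = 91/675
  d_3[Z] = 278/675*4/15 + 7/50*1/3 + 167/675*2/15 + 271/1350*4/15 = 4921/20250
  d_3[W] = 278/675*1/5 + 7/50*1/3 + 167/675*4/15 + 271/1350*1/15 = 422/2025
d_3 = (X=931/2250, Y=91/675, Z=4921/20250, W=422/2025)
  d_4[X] = 931/2250*7/15 + 91/675*1/15 + 4921/20250*8/15 + 422/2025*2/5 = 126071/303750
  d_4[Y] = 931/2250*1/15 + 91/675*4/15 + 4921/20250*1/15 + 422/2025*4/15 = 274/2025
  d_4[Z] = 931/2250*4/15 + 91/675*1/3 + 4921/20250*2/15 + 422/2025*4/15 = 36944/151875
  d_4[W] = 931/2250*1/5 + 91/675*1/3 + 4921/20250*4/15 + 422/2025*1/15 = 20897/101250
d_4 = (X=126071/303750, Y=274/2025, Z=36944/151875, W=20897/101250)

Answer: 126071/303750 274/2025 36944/151875 20897/101250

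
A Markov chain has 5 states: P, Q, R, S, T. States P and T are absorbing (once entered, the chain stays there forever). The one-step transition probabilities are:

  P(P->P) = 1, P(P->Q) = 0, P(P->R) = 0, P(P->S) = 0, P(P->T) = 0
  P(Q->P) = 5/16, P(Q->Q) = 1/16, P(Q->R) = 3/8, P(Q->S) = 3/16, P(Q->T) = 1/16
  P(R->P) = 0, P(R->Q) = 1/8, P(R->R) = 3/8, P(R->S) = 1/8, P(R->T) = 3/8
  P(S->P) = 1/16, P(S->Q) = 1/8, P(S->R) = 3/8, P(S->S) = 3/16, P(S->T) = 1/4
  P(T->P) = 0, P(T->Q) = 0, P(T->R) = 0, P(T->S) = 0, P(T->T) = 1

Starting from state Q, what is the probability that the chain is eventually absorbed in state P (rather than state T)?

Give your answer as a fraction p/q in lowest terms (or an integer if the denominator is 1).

Answer: 316/747

Derivation:
Let a_i = P(absorbed in P | start in state i).
Boundary conditions: a_P = 1, a_T = 0.
For each transient state i, a_i = sum_j P(i->j) * a_j:
  a_Q = 5/16*a_P + 1/16*a_Q + 3/8*a_R + 3/16*a_S + 1/16*a_T
  a_R = 0*a_P + 1/8*a_Q + 3/8*a_R + 1/8*a_S + 3/8*a_T
  a_S = 1/16*a_P + 1/8*a_Q + 3/8*a_R + 3/16*a_S + 1/4*a_T

Substituting a_P = 1 and a_T = 0, rearrange to (I - Q) a = r where r[i] = P(i -> P):
  [15/16, -3/8, -3/16] . (a_Q, a_R, a_S) = 5/16
  [-1/8, 5/8, -1/8] . (a_Q, a_R, a_S) = 0
  [-1/8, -3/8, 13/16] . (a_Q, a_R, a_S) = 1/16

Solving yields:
  a_Q = 316/747
  a_R = 31/249
  a_S = 149/747

Starting state is Q, so the absorption probability is a_Q = 316/747.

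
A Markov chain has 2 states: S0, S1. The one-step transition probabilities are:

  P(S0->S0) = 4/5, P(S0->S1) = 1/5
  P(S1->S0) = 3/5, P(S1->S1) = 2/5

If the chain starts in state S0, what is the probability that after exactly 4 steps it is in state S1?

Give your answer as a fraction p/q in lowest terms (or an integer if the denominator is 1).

Answer: 156/625

Derivation:
Computing P^4 by repeated multiplication:
P^1 =
  S0: [4/5, 1/5]
  S1: [3/5, 2/5]
P^2 =
  S0: [19/25, 6/25]
  S1: [18/25, 7/25]
P^3 =
  S0: [94/125, 31/125]
  S1: [93/125, 32/125]
P^4 =
  S0: [469/625, 156/625]
  S1: [468/625, 157/625]

(P^4)[S0 -> S1] = 156/625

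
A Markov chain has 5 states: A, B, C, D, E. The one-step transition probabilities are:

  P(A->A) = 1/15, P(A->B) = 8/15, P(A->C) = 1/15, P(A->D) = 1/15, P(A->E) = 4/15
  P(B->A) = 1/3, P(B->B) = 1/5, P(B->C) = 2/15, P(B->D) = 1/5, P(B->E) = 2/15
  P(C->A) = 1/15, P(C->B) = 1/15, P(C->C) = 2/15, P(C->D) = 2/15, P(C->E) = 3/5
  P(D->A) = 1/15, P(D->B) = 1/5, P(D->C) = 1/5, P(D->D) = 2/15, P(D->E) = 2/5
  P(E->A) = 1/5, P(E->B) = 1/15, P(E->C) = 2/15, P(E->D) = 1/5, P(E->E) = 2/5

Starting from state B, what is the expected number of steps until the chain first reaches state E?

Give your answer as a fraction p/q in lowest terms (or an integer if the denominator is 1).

Let h_i = expected steps to first reach E from state i.
Boundary: h_E = 0.
First-step equations for the other states:
  h_A = 1 + 1/15*h_A + 8/15*h_B + 1/15*h_C + 1/15*h_D + 4/15*h_E
  h_B = 1 + 1/3*h_A + 1/5*h_B + 2/15*h_C + 1/5*h_D + 2/15*h_E
  h_C = 1 + 1/15*h_A + 1/15*h_B + 2/15*h_C + 2/15*h_D + 3/5*h_E
  h_D = 1 + 1/15*h_A + 1/5*h_B + 1/5*h_C + 2/15*h_D + 2/5*h_E

Substituting h_E = 0 and rearranging gives the linear system (I - Q) h = 1:
  [14/15, -8/15, -1/15, -1/15] . (h_A, h_B, h_C, h_D) = 1
  [-1/3, 4/5, -2/15, -1/5] . (h_A, h_B, h_C, h_D) = 1
  [-1/15, -1/15, 13/15, -2/15] . (h_A, h_B, h_C, h_D) = 1
  [-1/15, -1/5, -1/5, 13/15] . (h_A, h_B, h_C, h_D) = 1

Solving yields:
  h_A = 8895/2467
  h_B = 65865/17269
  h_C = 37245/17269
  h_D = 6930/2467

Starting state is B, so the expected hitting time is h_B = 65865/17269.

Answer: 65865/17269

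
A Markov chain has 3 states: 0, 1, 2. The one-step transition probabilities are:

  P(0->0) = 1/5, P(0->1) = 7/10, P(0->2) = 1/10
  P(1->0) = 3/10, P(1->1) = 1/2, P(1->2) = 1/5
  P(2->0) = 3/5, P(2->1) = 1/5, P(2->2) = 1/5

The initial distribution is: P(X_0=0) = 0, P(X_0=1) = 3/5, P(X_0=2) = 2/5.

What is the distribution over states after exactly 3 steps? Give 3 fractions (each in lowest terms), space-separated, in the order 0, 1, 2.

Answer: 789/2500 2581/5000 841/5000

Derivation:
Propagating the distribution step by step (d_{t+1} = d_t * P):
d_0 = (0=0, 1=3/5, 2=2/5)
  d_1[0] = 0*1/5 + 3/5*3/10 + 2/5*3/5 = 21/50
  d_1[1] = 0*7/10 + 3/5*1/2 + 2/5*1/5 = 19/50
  d_1[2] = 0*1/10 + 3/5*1/5 + 2/5*1/5 = 1/5
d_1 = (0=21/50, 1=19/50, 2=1/5)
  d_2[0] = 21/50*1/5 + 19/50*3/10 + 1/5*3/5 = 159/500
  d_2[1] = 21/50*7/10 + 19/50*1/2 + 1/5*1/5 = 131/250
  d_2[2] = 21/50*1/10 + 19/50*1/5 + 1/5*1/5 = 79/500
d_2 = (0=159/500, 1=131/250, 2=79/500)
  d_3[0] = 159/500*1/5 + 131/250*3/10 + 79/500*3/5 = 789/2500
  d_3[1] = 159/500*7/10 + 131/250*1/2 + 79/500*1/5 = 2581/5000
  d_3[2] = 159/500*1/10 + 131/250*1/5 + 79/500*1/5 = 841/5000
d_3 = (0=789/2500, 1=2581/5000, 2=841/5000)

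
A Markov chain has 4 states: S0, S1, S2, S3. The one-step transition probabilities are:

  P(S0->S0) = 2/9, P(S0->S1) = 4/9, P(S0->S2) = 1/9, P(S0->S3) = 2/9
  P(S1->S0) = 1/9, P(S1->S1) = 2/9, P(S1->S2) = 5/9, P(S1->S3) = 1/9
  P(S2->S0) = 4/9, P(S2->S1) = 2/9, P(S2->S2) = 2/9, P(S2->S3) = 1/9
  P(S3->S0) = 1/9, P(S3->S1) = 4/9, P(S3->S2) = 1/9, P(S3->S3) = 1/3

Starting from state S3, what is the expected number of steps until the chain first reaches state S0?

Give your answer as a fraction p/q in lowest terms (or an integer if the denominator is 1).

Let h_i = expected steps to first reach S0 from state i.
Boundary: h_S0 = 0.
First-step equations for the other states:
  h_S1 = 1 + 1/9*h_S0 + 2/9*h_S1 + 5/9*h_S2 + 1/9*h_S3
  h_S2 = 1 + 4/9*h_S0 + 2/9*h_S1 + 2/9*h_S2 + 1/9*h_S3
  h_S3 = 1 + 1/9*h_S0 + 4/9*h_S1 + 1/9*h_S2 + 1/3*h_S3

Substituting h_S0 = 0 and rearranging gives the linear system (I - Q) h = 1:
  [7/9, -5/9, -1/9] . (h_S1, h_S2, h_S3) = 1
  [-2/9, 7/9, -1/9] . (h_S1, h_S2, h_S3) = 1
  [-4/9, -1/9, 2/3] . (h_S1, h_S2, h_S3) = 1

Solving yields:
  h_S1 = 252/59
  h_S2 = 189/59
  h_S3 = 288/59

Starting state is S3, so the expected hitting time is h_S3 = 288/59.

Answer: 288/59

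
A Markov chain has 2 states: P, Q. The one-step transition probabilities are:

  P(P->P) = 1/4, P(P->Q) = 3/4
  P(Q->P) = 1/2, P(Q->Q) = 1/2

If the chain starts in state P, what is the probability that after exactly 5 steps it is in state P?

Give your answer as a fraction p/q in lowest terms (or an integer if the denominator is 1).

Answer: 409/1024

Derivation:
Computing P^5 by repeated multiplication:
P^1 =
  P: [1/4, 3/4]
  Q: [1/2, 1/2]
P^2 =
  P: [7/16, 9/16]
  Q: [3/8, 5/8]
P^3 =
  P: [25/64, 39/64]
  Q: [13/32, 19/32]
P^4 =
  P: [103/256, 153/256]
  Q: [51/128, 77/128]
P^5 =
  P: [409/1024, 615/1024]
  Q: [205/512, 307/512]

(P^5)[P -> P] = 409/1024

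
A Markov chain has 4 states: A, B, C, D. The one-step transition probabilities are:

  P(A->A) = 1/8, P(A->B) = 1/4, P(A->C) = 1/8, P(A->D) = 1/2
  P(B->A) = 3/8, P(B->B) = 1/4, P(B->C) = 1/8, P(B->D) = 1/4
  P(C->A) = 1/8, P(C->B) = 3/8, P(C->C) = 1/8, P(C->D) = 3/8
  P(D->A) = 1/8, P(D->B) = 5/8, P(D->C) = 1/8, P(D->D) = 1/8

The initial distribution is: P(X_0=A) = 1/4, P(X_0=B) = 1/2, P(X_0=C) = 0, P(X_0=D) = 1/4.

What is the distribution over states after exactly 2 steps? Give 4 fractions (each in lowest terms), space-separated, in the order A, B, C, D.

Answer: 27/128 95/256 1/8 75/256

Derivation:
Propagating the distribution step by step (d_{t+1} = d_t * P):
d_0 = (A=1/4, B=1/2, C=0, D=1/4)
  d_1[A] = 1/4*1/8 + 1/2*3/8 + 0*1/8 + 1/4*1/8 = 1/4
  d_1[B] = 1/4*1/4 + 1/2*1/4 + 0*3/8 + 1/4*5/8 = 11/32
  d_1[C] = 1/4*1/8 + 1/2*1/8 + 0*1/8 + 1/4*1/8 = 1/8
  d_1[D] = 1/4*1/2 + 1/2*1/4 + 0*3/8 + 1/4*1/8 = 9/32
d_1 = (A=1/4, B=11/32, C=1/8, D=9/32)
  d_2[A] = 1/4*1/8 + 11/32*3/8 + 1/8*1/8 + 9/32*1/8 = 27/128
  d_2[B] = 1/4*1/4 + 11/32*1/4 + 1/8*3/8 + 9/32*5/8 = 95/256
  d_2[C] = 1/4*1/8 + 11/32*1/8 + 1/8*1/8 + 9/32*1/8 = 1/8
  d_2[D] = 1/4*1/2 + 11/32*1/4 + 1/8*3/8 + 9/32*1/8 = 75/256
d_2 = (A=27/128, B=95/256, C=1/8, D=75/256)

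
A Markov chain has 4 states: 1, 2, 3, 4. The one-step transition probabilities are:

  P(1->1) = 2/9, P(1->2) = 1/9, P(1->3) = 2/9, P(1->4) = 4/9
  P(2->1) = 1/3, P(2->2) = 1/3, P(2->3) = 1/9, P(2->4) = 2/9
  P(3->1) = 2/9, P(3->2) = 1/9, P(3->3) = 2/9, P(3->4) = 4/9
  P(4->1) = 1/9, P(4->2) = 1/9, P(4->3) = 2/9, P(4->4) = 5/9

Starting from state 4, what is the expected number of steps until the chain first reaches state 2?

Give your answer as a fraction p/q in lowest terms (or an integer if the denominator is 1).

Let h_i = expected steps to first reach 2 from state i.
Boundary: h_2 = 0.
First-step equations for the other states:
  h_1 = 1 + 2/9*h_1 + 1/9*h_2 + 2/9*h_3 + 4/9*h_4
  h_3 = 1 + 2/9*h_1 + 1/9*h_2 + 2/9*h_3 + 4/9*h_4
  h_4 = 1 + 1/9*h_1 + 1/9*h_2 + 2/9*h_3 + 5/9*h_4

Substituting h_2 = 0 and rearranging gives the linear system (I - Q) h = 1:
  [7/9, -2/9, -4/9] . (h_1, h_3, h_4) = 1
  [-2/9, 7/9, -4/9] . (h_1, h_3, h_4) = 1
  [-1/9, -2/9, 4/9] . (h_1, h_3, h_4) = 1

Solving yields:
  h_1 = 9
  h_3 = 9
  h_4 = 9

Starting state is 4, so the expected hitting time is h_4 = 9.

Answer: 9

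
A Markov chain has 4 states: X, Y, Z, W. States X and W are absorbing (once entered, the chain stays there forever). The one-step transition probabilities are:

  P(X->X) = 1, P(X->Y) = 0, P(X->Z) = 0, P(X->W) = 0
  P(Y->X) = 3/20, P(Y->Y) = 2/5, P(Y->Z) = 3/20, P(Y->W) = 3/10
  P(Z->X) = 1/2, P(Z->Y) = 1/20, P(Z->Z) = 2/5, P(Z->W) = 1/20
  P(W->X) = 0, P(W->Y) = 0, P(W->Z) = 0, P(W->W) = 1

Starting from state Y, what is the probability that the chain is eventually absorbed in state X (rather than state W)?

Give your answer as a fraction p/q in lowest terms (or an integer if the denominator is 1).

Answer: 22/47

Derivation:
Let a_i = P(absorbed in X | start in state i).
Boundary conditions: a_X = 1, a_W = 0.
For each transient state i, a_i = sum_j P(i->j) * a_j:
  a_Y = 3/20*a_X + 2/5*a_Y + 3/20*a_Z + 3/10*a_W
  a_Z = 1/2*a_X + 1/20*a_Y + 2/5*a_Z + 1/20*a_W

Substituting a_X = 1 and a_W = 0, rearrange to (I - Q) a = r where r[i] = P(i -> X):
  [3/5, -3/20] . (a_Y, a_Z) = 3/20
  [-1/20, 3/5] . (a_Y, a_Z) = 1/2

Solving yields:
  a_Y = 22/47
  a_Z = 41/47

Starting state is Y, so the absorption probability is a_Y = 22/47.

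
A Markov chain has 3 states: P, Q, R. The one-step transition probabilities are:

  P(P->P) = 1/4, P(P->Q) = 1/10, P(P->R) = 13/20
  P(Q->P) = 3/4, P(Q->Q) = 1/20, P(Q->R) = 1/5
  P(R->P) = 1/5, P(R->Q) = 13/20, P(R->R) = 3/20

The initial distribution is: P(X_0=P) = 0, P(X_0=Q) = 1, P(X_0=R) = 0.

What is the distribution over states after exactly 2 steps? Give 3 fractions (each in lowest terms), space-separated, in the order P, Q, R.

Propagating the distribution step by step (d_{t+1} = d_t * P):
d_0 = (P=0, Q=1, R=0)
  d_1[P] = 0*1/4 + 1*3/4 + 0*1/5 = 3/4
  d_1[Q] = 0*1/10 + 1*1/20 + 0*13/20 = 1/20
  d_1[R] = 0*13/20 + 1*1/5 + 0*3/20 = 1/5
d_1 = (P=3/4, Q=1/20, R=1/5)
  d_2[P] = 3/4*1/4 + 1/20*3/4 + 1/5*1/5 = 53/200
  d_2[Q] = 3/4*1/10 + 1/20*1/20 + 1/5*13/20 = 83/400
  d_2[R] = 3/4*13/20 + 1/20*1/5 + 1/5*3/20 = 211/400
d_2 = (P=53/200, Q=83/400, R=211/400)

Answer: 53/200 83/400 211/400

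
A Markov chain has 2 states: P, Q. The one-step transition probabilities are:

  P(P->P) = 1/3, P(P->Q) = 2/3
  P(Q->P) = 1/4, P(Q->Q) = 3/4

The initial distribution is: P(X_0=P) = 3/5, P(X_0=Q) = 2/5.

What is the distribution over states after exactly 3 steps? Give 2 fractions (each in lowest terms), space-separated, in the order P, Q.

Propagating the distribution step by step (d_{t+1} = d_t * P):
d_0 = (P=3/5, Q=2/5)
  d_1[P] = 3/5*1/3 + 2/5*1/4 = 3/10
  d_1[Q] = 3/5*2/3 + 2/5*3/4 = 7/10
d_1 = (P=3/10, Q=7/10)
  d_2[P] = 3/10*1/3 + 7/10*1/4 = 11/40
  d_2[Q] = 3/10*2/3 + 7/10*3/4 = 29/40
d_2 = (P=11/40, Q=29/40)
  d_3[P] = 11/40*1/3 + 29/40*1/4 = 131/480
  d_3[Q] = 11/40*2/3 + 29/40*3/4 = 349/480
d_3 = (P=131/480, Q=349/480)

Answer: 131/480 349/480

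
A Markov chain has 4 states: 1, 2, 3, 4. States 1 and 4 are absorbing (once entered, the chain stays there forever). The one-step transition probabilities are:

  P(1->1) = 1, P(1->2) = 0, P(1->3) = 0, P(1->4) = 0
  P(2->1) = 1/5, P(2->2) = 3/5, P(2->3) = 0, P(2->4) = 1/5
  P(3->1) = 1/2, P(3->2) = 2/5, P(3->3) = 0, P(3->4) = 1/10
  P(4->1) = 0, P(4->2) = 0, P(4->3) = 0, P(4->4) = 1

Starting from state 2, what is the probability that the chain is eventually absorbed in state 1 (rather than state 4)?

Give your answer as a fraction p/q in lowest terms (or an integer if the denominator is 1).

Answer: 1/2

Derivation:
Let a_i = P(absorbed in 1 | start in state i).
Boundary conditions: a_1 = 1, a_4 = 0.
For each transient state i, a_i = sum_j P(i->j) * a_j:
  a_2 = 1/5*a_1 + 3/5*a_2 + 0*a_3 + 1/5*a_4
  a_3 = 1/2*a_1 + 2/5*a_2 + 0*a_3 + 1/10*a_4

Substituting a_1 = 1 and a_4 = 0, rearrange to (I - Q) a = r where r[i] = P(i -> 1):
  [2/5, 0] . (a_2, a_3) = 1/5
  [-2/5, 1] . (a_2, a_3) = 1/2

Solving yields:
  a_2 = 1/2
  a_3 = 7/10

Starting state is 2, so the absorption probability is a_2 = 1/2.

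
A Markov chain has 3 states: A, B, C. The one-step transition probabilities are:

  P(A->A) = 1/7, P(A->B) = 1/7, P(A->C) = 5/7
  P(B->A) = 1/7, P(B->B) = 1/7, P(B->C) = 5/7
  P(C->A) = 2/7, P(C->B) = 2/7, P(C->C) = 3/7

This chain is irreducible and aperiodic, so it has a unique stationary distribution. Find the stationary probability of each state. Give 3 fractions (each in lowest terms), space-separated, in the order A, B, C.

Answer: 2/9 2/9 5/9

Derivation:
The stationary distribution satisfies pi = pi * P, i.e.:
  pi_A = 1/7*pi_A + 1/7*pi_B + 2/7*pi_C
  pi_B = 1/7*pi_A + 1/7*pi_B + 2/7*pi_C
  pi_C = 5/7*pi_A + 5/7*pi_B + 3/7*pi_C
with normalization: pi_A + pi_B + pi_C = 1.

Using the first 2 balance equations plus normalization, the linear system A*pi = b is:
  [-6/7, 1/7, 2/7] . pi = 0
  [1/7, -6/7, 2/7] . pi = 0
  [1, 1, 1] . pi = 1

Solving yields:
  pi_A = 2/9
  pi_B = 2/9
  pi_C = 5/9

Verification (pi * P):
  2/9*1/7 + 2/9*1/7 + 5/9*2/7 = 2/9 = pi_A  (ok)
  2/9*1/7 + 2/9*1/7 + 5/9*2/7 = 2/9 = pi_B  (ok)
  2/9*5/7 + 2/9*5/7 + 5/9*3/7 = 5/9 = pi_C  (ok)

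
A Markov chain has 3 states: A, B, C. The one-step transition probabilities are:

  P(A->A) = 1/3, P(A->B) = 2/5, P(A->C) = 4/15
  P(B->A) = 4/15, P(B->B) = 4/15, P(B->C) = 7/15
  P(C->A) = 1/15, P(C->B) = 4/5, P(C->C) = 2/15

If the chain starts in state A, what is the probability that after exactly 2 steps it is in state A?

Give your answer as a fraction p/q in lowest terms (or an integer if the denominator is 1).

Computing P^2 by repeated multiplication:
P^1 =
  A: [1/3, 2/5, 4/15]
  B: [4/15, 4/15, 7/15]
  C: [1/15, 4/5, 2/15]
P^2 =
  A: [53/225, 34/75, 14/45]
  B: [43/225, 124/225, 58/225]
  C: [11/45, 26/75, 92/225]

(P^2)[A -> A] = 53/225

Answer: 53/225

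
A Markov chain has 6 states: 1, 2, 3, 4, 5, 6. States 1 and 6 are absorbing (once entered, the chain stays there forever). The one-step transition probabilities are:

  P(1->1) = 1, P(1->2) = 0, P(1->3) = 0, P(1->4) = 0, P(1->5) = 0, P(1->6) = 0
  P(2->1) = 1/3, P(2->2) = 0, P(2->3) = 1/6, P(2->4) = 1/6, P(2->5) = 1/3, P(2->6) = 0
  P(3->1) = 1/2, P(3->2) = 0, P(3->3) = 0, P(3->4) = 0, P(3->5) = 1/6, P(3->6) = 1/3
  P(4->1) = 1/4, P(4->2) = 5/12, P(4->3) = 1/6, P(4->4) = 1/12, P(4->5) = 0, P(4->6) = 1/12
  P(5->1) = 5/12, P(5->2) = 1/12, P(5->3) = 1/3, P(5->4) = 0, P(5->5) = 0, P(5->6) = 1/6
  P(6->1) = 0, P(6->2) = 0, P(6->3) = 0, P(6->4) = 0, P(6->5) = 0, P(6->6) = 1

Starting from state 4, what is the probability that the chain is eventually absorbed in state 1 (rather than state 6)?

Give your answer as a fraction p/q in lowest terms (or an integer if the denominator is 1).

Answer: 2974/4003

Derivation:
Let a_i = P(absorbed in 1 | start in state i).
Boundary conditions: a_1 = 1, a_6 = 0.
For each transient state i, a_i = sum_j P(i->j) * a_j:
  a_2 = 1/3*a_1 + 0*a_2 + 1/6*a_3 + 1/6*a_4 + 1/3*a_5 + 0*a_6
  a_3 = 1/2*a_1 + 0*a_2 + 0*a_3 + 0*a_4 + 1/6*a_5 + 1/3*a_6
  a_4 = 1/4*a_1 + 5/12*a_2 + 1/6*a_3 + 1/12*a_4 + 0*a_5 + 1/12*a_6
  a_5 = 5/12*a_1 + 1/12*a_2 + 1/3*a_3 + 0*a_4 + 0*a_5 + 1/6*a_6

Substituting a_1 = 1 and a_6 = 0, rearrange to (I - Q) a = r where r[i] = P(i -> 1):
  [1, -1/6, -1/6, -1/3] . (a_2, a_3, a_4, a_5) = 1/3
  [0, 1, 0, -1/6] . (a_2, a_3, a_4, a_5) = 1/2
  [-5/12, -1/6, 11/12, 0] . (a_2, a_3, a_4, a_5) = 1/4
  [-1/12, -1/3, 0, 1] . (a_2, a_3, a_4, a_5) = 5/12

Solving yields:
  a_2 = 3157/4003
  a_3 = 2460/4003
  a_4 = 2974/4003
  a_5 = 2751/4003

Starting state is 4, so the absorption probability is a_4 = 2974/4003.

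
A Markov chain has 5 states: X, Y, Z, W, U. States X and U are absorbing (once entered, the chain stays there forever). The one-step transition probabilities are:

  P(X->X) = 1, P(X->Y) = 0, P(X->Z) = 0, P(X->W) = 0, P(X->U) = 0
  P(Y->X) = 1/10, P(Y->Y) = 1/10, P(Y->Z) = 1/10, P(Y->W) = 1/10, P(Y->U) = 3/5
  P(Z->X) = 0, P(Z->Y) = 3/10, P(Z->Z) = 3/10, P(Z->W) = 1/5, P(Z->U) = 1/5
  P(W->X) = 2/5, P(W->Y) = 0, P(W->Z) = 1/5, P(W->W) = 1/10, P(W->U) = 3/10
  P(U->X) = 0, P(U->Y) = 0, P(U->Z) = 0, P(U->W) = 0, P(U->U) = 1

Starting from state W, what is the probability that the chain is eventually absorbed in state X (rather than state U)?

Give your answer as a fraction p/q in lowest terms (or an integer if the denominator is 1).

Answer: 41/83

Derivation:
Let a_i = P(absorbed in X | start in state i).
Boundary conditions: a_X = 1, a_U = 0.
For each transient state i, a_i = sum_j P(i->j) * a_j:
  a_Y = 1/10*a_X + 1/10*a_Y + 1/10*a_Z + 1/10*a_W + 3/5*a_U
  a_Z = 0*a_X + 3/10*a_Y + 3/10*a_Z + 1/5*a_W + 1/5*a_U
  a_W = 2/5*a_X + 0*a_Y + 1/5*a_Z + 1/10*a_W + 3/10*a_U

Substituting a_X = 1 and a_U = 0, rearrange to (I - Q) a = r where r[i] = P(i -> X):
  [9/10, -1/10, -1/10] . (a_Y, a_Z, a_W) = 1/10
  [-3/10, 7/10, -1/5] . (a_Y, a_Z, a_W) = 0
  [0, -1/5, 9/10] . (a_Y, a_Z, a_W) = 2/5

Solving yields:
  a_Y = 95/498
  a_Z = 37/166
  a_W = 41/83

Starting state is W, so the absorption probability is a_W = 41/83.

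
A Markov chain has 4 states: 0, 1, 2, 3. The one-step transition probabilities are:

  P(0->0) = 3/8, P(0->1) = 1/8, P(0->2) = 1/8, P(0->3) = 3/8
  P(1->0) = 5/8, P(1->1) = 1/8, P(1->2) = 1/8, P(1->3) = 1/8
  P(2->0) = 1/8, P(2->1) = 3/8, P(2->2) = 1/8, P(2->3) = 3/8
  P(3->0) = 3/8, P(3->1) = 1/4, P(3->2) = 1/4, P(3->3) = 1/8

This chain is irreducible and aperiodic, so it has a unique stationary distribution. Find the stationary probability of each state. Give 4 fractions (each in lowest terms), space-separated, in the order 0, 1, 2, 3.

The stationary distribution satisfies pi = pi * P, i.e.:
  pi_0 = 3/8*pi_0 + 5/8*pi_1 + 1/8*pi_2 + 3/8*pi_3
  pi_1 = 1/8*pi_0 + 1/8*pi_1 + 3/8*pi_2 + 1/4*pi_3
  pi_2 = 1/8*pi_0 + 1/8*pi_1 + 1/8*pi_2 + 1/4*pi_3
  pi_3 = 3/8*pi_0 + 1/8*pi_1 + 3/8*pi_2 + 1/8*pi_3
with normalization: pi_0 + pi_1 + pi_2 + pi_3 = 1.

Using the first 3 balance equations plus normalization, the linear system A*pi = b is:
  [-5/8, 5/8, 1/8, 3/8] . pi = 0
  [1/8, -7/8, 3/8, 1/4] . pi = 0
  [1/8, 1/8, -7/8, 1/4] . pi = 0
  [1, 1, 1, 1] . pi = 1

Solving yields:
  pi_0 = 127/330
  pi_1 = 13/66
  pi_2 = 26/165
  pi_3 = 43/165

Verification (pi * P):
  127/330*3/8 + 13/66*5/8 + 26/165*1/8 + 43/165*3/8 = 127/330 = pi_0  (ok)
  127/330*1/8 + 13/66*1/8 + 26/165*3/8 + 43/165*1/4 = 13/66 = pi_1  (ok)
  127/330*1/8 + 13/66*1/8 + 26/165*1/8 + 43/165*1/4 = 26/165 = pi_2  (ok)
  127/330*3/8 + 13/66*1/8 + 26/165*3/8 + 43/165*1/8 = 43/165 = pi_3  (ok)

Answer: 127/330 13/66 26/165 43/165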